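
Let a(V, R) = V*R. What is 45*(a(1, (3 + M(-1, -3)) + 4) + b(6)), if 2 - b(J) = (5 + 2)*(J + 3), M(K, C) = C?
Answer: -2565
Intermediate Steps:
b(J) = -19 - 7*J (b(J) = 2 - (5 + 2)*(J + 3) = 2 - 7*(3 + J) = 2 - (21 + 7*J) = 2 + (-21 - 7*J) = -19 - 7*J)
a(V, R) = R*V
45*(a(1, (3 + M(-1, -3)) + 4) + b(6)) = 45*(((3 - 3) + 4)*1 + (-19 - 7*6)) = 45*((0 + 4)*1 + (-19 - 42)) = 45*(4*1 - 61) = 45*(4 - 61) = 45*(-57) = -2565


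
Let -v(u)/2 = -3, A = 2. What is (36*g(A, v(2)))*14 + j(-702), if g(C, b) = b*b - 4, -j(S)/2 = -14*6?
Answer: 16296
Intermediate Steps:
j(S) = 168 (j(S) = -(-28)*6 = -2*(-84) = 168)
v(u) = 6 (v(u) = -2*(-3) = 6)
g(C, b) = -4 + b² (g(C, b) = b² - 4 = -4 + b²)
(36*g(A, v(2)))*14 + j(-702) = (36*(-4 + 6²))*14 + 168 = (36*(-4 + 36))*14 + 168 = (36*32)*14 + 168 = 1152*14 + 168 = 16128 + 168 = 16296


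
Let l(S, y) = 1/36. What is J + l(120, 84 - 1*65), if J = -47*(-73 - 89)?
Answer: 274105/36 ≈ 7614.0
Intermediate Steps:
l(S, y) = 1/36
J = 7614 (J = -47*(-162) = 7614)
J + l(120, 84 - 1*65) = 7614 + 1/36 = 274105/36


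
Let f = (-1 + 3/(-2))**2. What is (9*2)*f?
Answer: 225/2 ≈ 112.50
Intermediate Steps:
f = 25/4 (f = (-1 + 3*(-1/2))**2 = (-1 - 3/2)**2 = (-5/2)**2 = 25/4 ≈ 6.2500)
(9*2)*f = (9*2)*(25/4) = 18*(25/4) = 225/2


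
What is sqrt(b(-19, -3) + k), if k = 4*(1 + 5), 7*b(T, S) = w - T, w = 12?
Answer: sqrt(1393)/7 ≈ 5.3318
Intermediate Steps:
b(T, S) = 12/7 - T/7 (b(T, S) = (12 - T)/7 = 12/7 - T/7)
k = 24 (k = 4*6 = 24)
sqrt(b(-19, -3) + k) = sqrt((12/7 - 1/7*(-19)) + 24) = sqrt((12/7 + 19/7) + 24) = sqrt(31/7 + 24) = sqrt(199/7) = sqrt(1393)/7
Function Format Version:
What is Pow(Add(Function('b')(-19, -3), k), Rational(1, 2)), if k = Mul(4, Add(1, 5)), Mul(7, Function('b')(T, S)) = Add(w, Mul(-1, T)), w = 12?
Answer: Mul(Rational(1, 7), Pow(1393, Rational(1, 2))) ≈ 5.3318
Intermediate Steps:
Function('b')(T, S) = Add(Rational(12, 7), Mul(Rational(-1, 7), T)) (Function('b')(T, S) = Mul(Rational(1, 7), Add(12, Mul(-1, T))) = Add(Rational(12, 7), Mul(Rational(-1, 7), T)))
k = 24 (k = Mul(4, 6) = 24)
Pow(Add(Function('b')(-19, -3), k), Rational(1, 2)) = Pow(Add(Add(Rational(12, 7), Mul(Rational(-1, 7), -19)), 24), Rational(1, 2)) = Pow(Add(Add(Rational(12, 7), Rational(19, 7)), 24), Rational(1, 2)) = Pow(Add(Rational(31, 7), 24), Rational(1, 2)) = Pow(Rational(199, 7), Rational(1, 2)) = Mul(Rational(1, 7), Pow(1393, Rational(1, 2)))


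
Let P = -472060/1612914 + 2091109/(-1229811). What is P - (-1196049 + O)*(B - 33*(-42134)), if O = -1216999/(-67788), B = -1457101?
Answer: -85106629596339099304480651/1067165706038652 ≈ -7.9750e+10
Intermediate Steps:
O = 173857/9684 (O = -1216999*(-1/67788) = 173857/9684 ≈ 17.953)
P = -658887260381/330596563209 (P = -472060*1/1612914 + 2091109*(-1/1229811) = -236030/806457 - 2091109/1229811 = -658887260381/330596563209 ≈ -1.9930)
P - (-1196049 + O)*(B - 33*(-42134)) = -658887260381/330596563209 - (-1196049 + 173857/9684)*(-1457101 - 33*(-42134)) = -658887260381/330596563209 - (-11582364659)*(-1457101 + 1390422)/9684 = -658887260381/330596563209 - (-11582364659)*(-66679)/9684 = -658887260381/330596563209 - 1*772300493097461/9684 = -658887260381/330596563209 - 772300493097461/9684 = -85106629596339099304480651/1067165706038652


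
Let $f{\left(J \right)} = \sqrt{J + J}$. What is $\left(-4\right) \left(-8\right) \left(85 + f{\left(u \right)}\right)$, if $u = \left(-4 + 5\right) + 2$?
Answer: $2720 + 32 \sqrt{6} \approx 2798.4$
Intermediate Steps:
$u = 3$ ($u = 1 + 2 = 3$)
$f{\left(J \right)} = \sqrt{2} \sqrt{J}$ ($f{\left(J \right)} = \sqrt{2 J} = \sqrt{2} \sqrt{J}$)
$\left(-4\right) \left(-8\right) \left(85 + f{\left(u \right)}\right) = \left(-4\right) \left(-8\right) \left(85 + \sqrt{2} \sqrt{3}\right) = 32 \left(85 + \sqrt{6}\right) = 2720 + 32 \sqrt{6}$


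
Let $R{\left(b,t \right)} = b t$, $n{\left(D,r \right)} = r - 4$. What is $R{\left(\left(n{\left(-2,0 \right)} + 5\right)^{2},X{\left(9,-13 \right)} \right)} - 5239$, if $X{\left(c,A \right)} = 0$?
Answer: $-5239$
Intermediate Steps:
$n{\left(D,r \right)} = -4 + r$
$R{\left(\left(n{\left(-2,0 \right)} + 5\right)^{2},X{\left(9,-13 \right)} \right)} - 5239 = \left(\left(-4 + 0\right) + 5\right)^{2} \cdot 0 - 5239 = \left(-4 + 5\right)^{2} \cdot 0 - 5239 = 1^{2} \cdot 0 - 5239 = 1 \cdot 0 - 5239 = 0 - 5239 = -5239$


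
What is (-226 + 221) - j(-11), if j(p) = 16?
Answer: -21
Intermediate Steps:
(-226 + 221) - j(-11) = (-226 + 221) - 1*16 = -5 - 16 = -21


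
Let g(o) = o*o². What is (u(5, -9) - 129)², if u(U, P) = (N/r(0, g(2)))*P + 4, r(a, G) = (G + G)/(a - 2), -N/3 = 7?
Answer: 1413721/64 ≈ 22089.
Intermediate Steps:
N = -21 (N = -3*7 = -21)
g(o) = o³
r(a, G) = 2*G/(-2 + a) (r(a, G) = (2*G)/(-2 + a) = 2*G/(-2 + a))
u(U, P) = 4 + 21*P/8 (u(U, P) = (-21/(2*2³/(-2 + 0)))*P + 4 = (-21/(2*8/(-2)))*P + 4 = (-21/(2*8*(-½)))*P + 4 = (-21/(-8))*P + 4 = (-21*(-⅛))*P + 4 = 21*P/8 + 4 = 4 + 21*P/8)
(u(5, -9) - 129)² = ((4 + (21/8)*(-9)) - 129)² = ((4 - 189/8) - 129)² = (-157/8 - 129)² = (-1189/8)² = 1413721/64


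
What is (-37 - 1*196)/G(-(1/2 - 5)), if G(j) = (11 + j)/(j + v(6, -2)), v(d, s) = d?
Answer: -4893/31 ≈ -157.84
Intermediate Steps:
G(j) = (11 + j)/(6 + j) (G(j) = (11 + j)/(j + 6) = (11 + j)/(6 + j))
(-37 - 1*196)/G(-(1/2 - 5)) = (-37 - 1*196)/(((11 - (1/2 - 5))/(6 - (1/2 - 5)))) = (-37 - 196)/(((11 - (½ - 5))/(6 - (½ - 5)))) = -233*(6 - 1*(-9/2))/(11 - 1*(-9/2)) = -233*(6 + 9/2)/(11 + 9/2) = -233/((31/2)/(21/2)) = -233/((2/21)*(31/2)) = -233/31/21 = -233*21/31 = -4893/31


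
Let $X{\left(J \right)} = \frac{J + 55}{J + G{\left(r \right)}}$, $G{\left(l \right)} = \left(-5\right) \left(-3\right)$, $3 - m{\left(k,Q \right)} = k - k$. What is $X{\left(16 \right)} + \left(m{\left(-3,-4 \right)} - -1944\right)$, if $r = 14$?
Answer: $\frac{60428}{31} \approx 1949.3$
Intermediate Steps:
$m{\left(k,Q \right)} = 3$ ($m{\left(k,Q \right)} = 3 - \left(k - k\right) = 3 - 0 = 3 + 0 = 3$)
$G{\left(l \right)} = 15$
$X{\left(J \right)} = \frac{55 + J}{15 + J}$ ($X{\left(J \right)} = \frac{J + 55}{J + 15} = \frac{55 + J}{15 + J}$)
$X{\left(16 \right)} + \left(m{\left(-3,-4 \right)} - -1944\right) = \frac{55 + 16}{15 + 16} + \left(3 - -1944\right) = \frac{1}{31} \cdot 71 + \left(3 + 1944\right) = \frac{1}{31} \cdot 71 + 1947 = \frac{71}{31} + 1947 = \frac{60428}{31}$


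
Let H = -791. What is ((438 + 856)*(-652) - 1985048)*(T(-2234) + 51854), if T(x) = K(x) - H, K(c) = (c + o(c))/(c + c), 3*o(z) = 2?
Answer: -166343886483840/1117 ≈ -1.4892e+11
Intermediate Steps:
o(z) = ⅔ (o(z) = (⅓)*2 = ⅔)
K(c) = (⅔ + c)/(2*c) (K(c) = (c + ⅔)/(c + c) = (⅔ + c)/((2*c)) = (⅔ + c)*(1/(2*c)) = (⅔ + c)/(2*c))
T(x) = 791 + (2 + 3*x)/(6*x) (T(x) = (2 + 3*x)/(6*x) - 1*(-791) = (2 + 3*x)/(6*x) + 791 = 791 + (2 + 3*x)/(6*x))
((438 + 856)*(-652) - 1985048)*(T(-2234) + 51854) = ((438 + 856)*(-652) - 1985048)*((⅙)*(2 + 4749*(-2234))/(-2234) + 51854) = (1294*(-652) - 1985048)*((⅙)*(-1/2234)*(2 - 10609266) + 51854) = (-843688 - 1985048)*((⅙)*(-1/2234)*(-10609264) + 51854) = -2828736*(2652316/3351 + 51854) = -2828736*176415070/3351 = -166343886483840/1117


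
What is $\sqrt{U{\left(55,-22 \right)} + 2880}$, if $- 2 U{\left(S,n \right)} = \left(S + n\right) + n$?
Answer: $\frac{\sqrt{11498}}{2} \approx 53.614$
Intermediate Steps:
$U{\left(S,n \right)} = - n - \frac{S}{2}$ ($U{\left(S,n \right)} = - \frac{\left(S + n\right) + n}{2} = - \frac{S + 2 n}{2} = - n - \frac{S}{2}$)
$\sqrt{U{\left(55,-22 \right)} + 2880} = \sqrt{\left(\left(-1\right) \left(-22\right) - \frac{55}{2}\right) + 2880} = \sqrt{\left(22 - \frac{55}{2}\right) + 2880} = \sqrt{- \frac{11}{2} + 2880} = \sqrt{\frac{5749}{2}} = \frac{\sqrt{11498}}{2}$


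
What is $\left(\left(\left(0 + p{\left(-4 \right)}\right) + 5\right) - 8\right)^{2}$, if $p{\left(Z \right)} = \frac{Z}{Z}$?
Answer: $4$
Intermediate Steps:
$p{\left(Z \right)} = 1$
$\left(\left(\left(0 + p{\left(-4 \right)}\right) + 5\right) - 8\right)^{2} = \left(\left(\left(0 + 1\right) + 5\right) - 8\right)^{2} = \left(\left(1 + 5\right) - 8\right)^{2} = \left(6 - 8\right)^{2} = \left(-2\right)^{2} = 4$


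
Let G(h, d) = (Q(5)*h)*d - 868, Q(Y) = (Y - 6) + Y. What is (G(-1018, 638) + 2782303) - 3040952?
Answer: -2857453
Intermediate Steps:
Q(Y) = -6 + 2*Y (Q(Y) = (-6 + Y) + Y = -6 + 2*Y)
G(h, d) = -868 + 4*d*h (G(h, d) = ((-6 + 2*5)*h)*d - 868 = ((-6 + 10)*h)*d - 868 = (4*h)*d - 868 = 4*d*h - 868 = -868 + 4*d*h)
(G(-1018, 638) + 2782303) - 3040952 = ((-868 + 4*638*(-1018)) + 2782303) - 3040952 = ((-868 - 2597936) + 2782303) - 3040952 = (-2598804 + 2782303) - 3040952 = 183499 - 3040952 = -2857453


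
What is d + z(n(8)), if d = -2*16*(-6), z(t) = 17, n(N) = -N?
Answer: 209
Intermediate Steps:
d = 192 (d = -32*(-6) = 192)
d + z(n(8)) = 192 + 17 = 209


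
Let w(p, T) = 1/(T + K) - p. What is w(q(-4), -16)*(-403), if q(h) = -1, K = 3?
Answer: -372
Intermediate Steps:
w(p, T) = 1/(3 + T) - p (w(p, T) = 1/(T + 3) - p = 1/(3 + T) - p)
w(q(-4), -16)*(-403) = ((1 - 3*(-1) - 1*(-16)*(-1))/(3 - 16))*(-403) = ((1 + 3 - 16)/(-13))*(-403) = -1/13*(-12)*(-403) = (12/13)*(-403) = -372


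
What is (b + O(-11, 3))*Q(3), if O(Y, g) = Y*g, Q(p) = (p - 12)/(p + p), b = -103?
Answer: 204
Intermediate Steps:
Q(p) = (-12 + p)/(2*p) (Q(p) = (-12 + p)/((2*p)) = (-12 + p)*(1/(2*p)) = (-12 + p)/(2*p))
(b + O(-11, 3))*Q(3) = (-103 - 11*3)*((1/2)*(-12 + 3)/3) = (-103 - 33)*((1/2)*(1/3)*(-9)) = -136*(-3/2) = 204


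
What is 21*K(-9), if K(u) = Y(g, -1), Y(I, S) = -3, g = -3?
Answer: -63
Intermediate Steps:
K(u) = -3
21*K(-9) = 21*(-3) = -63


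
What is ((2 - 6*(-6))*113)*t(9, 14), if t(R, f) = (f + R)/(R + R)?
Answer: 49381/9 ≈ 5486.8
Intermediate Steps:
t(R, f) = (R + f)/(2*R) (t(R, f) = (R + f)/((2*R)) = (R + f)*(1/(2*R)) = (R + f)/(2*R))
((2 - 6*(-6))*113)*t(9, 14) = ((2 - 6*(-6))*113)*((½)*(9 + 14)/9) = ((2 + 36)*113)*((½)*(⅑)*23) = (38*113)*(23/18) = 4294*(23/18) = 49381/9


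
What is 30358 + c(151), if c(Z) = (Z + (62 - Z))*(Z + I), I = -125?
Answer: 31970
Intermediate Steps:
c(Z) = -7750 + 62*Z (c(Z) = (Z + (62 - Z))*(Z - 125) = 62*(-125 + Z) = -7750 + 62*Z)
30358 + c(151) = 30358 + (-7750 + 62*151) = 30358 + (-7750 + 9362) = 30358 + 1612 = 31970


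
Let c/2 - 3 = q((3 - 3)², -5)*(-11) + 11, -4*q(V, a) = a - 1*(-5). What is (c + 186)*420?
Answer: 89880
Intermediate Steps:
q(V, a) = -5/4 - a/4 (q(V, a) = -(a - 1*(-5))/4 = -(a + 5)/4 = -(5 + a)/4 = -5/4 - a/4)
c = 28 (c = 6 + 2*((-5/4 - ¼*(-5))*(-11) + 11) = 6 + 2*((-5/4 + 5/4)*(-11) + 11) = 6 + 2*(0*(-11) + 11) = 6 + 2*(0 + 11) = 6 + 2*11 = 6 + 22 = 28)
(c + 186)*420 = (28 + 186)*420 = 214*420 = 89880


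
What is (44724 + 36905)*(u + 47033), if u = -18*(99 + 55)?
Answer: 3612981169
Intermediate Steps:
u = -2772 (u = -18*154 = -2772)
(44724 + 36905)*(u + 47033) = (44724 + 36905)*(-2772 + 47033) = 81629*44261 = 3612981169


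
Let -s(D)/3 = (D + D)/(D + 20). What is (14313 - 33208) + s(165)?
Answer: -699313/37 ≈ -18900.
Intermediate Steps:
s(D) = -6*D/(20 + D) (s(D) = -3*(D + D)/(D + 20) = -3*2*D/(20 + D) = -6*D/(20 + D))
(14313 - 33208) + s(165) = (14313 - 33208) - 6*165/(20 + 165) = -18895 - 6*165/185 = -18895 - 6*165*1/185 = -18895 - 198/37 = -699313/37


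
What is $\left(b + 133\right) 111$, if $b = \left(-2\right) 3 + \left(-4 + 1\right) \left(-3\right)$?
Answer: $15096$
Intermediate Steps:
$b = 3$ ($b = -6 - -9 = -6 + 9 = 3$)
$\left(b + 133\right) 111 = \left(3 + 133\right) 111 = 136 \cdot 111 = 15096$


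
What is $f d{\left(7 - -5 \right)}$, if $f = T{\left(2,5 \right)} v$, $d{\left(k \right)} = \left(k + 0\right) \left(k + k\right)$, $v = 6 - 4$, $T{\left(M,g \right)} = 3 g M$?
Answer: $17280$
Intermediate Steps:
$T{\left(M,g \right)} = 3 M g$
$v = 2$ ($v = 6 - 4 = 2$)
$d{\left(k \right)} = 2 k^{2}$ ($d{\left(k \right)} = k 2 k = 2 k^{2}$)
$f = 60$ ($f = 3 \cdot 2 \cdot 5 \cdot 2 = 30 \cdot 2 = 60$)
$f d{\left(7 - -5 \right)} = 60 \cdot 2 \left(7 - -5\right)^{2} = 60 \cdot 2 \left(7 + 5\right)^{2} = 60 \cdot 2 \cdot 12^{2} = 60 \cdot 2 \cdot 144 = 60 \cdot 288 = 17280$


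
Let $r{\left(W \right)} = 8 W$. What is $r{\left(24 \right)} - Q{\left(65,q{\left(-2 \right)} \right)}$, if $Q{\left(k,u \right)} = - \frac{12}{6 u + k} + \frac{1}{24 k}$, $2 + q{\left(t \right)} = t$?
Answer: $\frac{12298999}{63960} \approx 192.29$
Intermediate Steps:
$q{\left(t \right)} = -2 + t$
$Q{\left(k,u \right)} = - \frac{12}{k + 6 u} + \frac{1}{24 k}$
$r{\left(24 \right)} - Q{\left(65,q{\left(-2 \right)} \right)} = 8 \cdot 24 - \frac{\left(-287\right) 65 + 6 \left(-2 - 2\right)}{24 \cdot 65 \left(65 + 6 \left(-2 - 2\right)\right)} = 192 - \frac{1}{24} \cdot \frac{1}{65} \frac{1}{65 + 6 \left(-4\right)} \left(-18655 + 6 \left(-4\right)\right) = 192 - \frac{1}{24} \cdot \frac{1}{65} \frac{1}{65 - 24} \left(-18655 - 24\right) = 192 - \frac{1}{24} \cdot \frac{1}{65} \cdot \frac{1}{41} \left(-18679\right) = 192 - - \frac{18679}{63960} = 192 + \frac{18679}{63960} = \frac{12298999}{63960}$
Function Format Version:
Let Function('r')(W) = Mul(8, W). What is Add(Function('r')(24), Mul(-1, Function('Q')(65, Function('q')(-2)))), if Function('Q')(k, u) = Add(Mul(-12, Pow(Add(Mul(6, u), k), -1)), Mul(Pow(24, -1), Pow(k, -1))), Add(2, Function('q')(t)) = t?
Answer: Rational(12298999, 63960) ≈ 192.29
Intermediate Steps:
Function('q')(t) = Add(-2, t)
Function('Q')(k, u) = Add(Mul(-12, Pow(Add(k, Mul(6, u)), -1)), Mul(Rational(1, 24), Pow(k, -1)))
Add(Function('r')(24), Mul(-1, Function('Q')(65, Function('q')(-2)))) = Add(Mul(8, 24), Mul(-1, Mul(Rational(1, 24), Pow(65, -1), Pow(Add(65, Mul(6, Add(-2, -2))), -1), Add(Mul(-287, 65), Mul(6, Add(-2, -2)))))) = Add(192, Mul(-1, Mul(Rational(1, 24), Rational(1, 65), Pow(Add(65, Mul(6, -4)), -1), Add(-18655, Mul(6, -4))))) = Add(192, Mul(-1, Mul(Rational(1, 24), Rational(1, 65), Pow(Add(65, -24), -1), Add(-18655, -24)))) = Add(192, Mul(-1, Mul(Rational(1, 24), Rational(1, 65), Pow(41, -1), -18679))) = Add(192, Mul(-1, Mul(Rational(1, 24), Rational(1, 65), Rational(1, 41), -18679))) = Add(192, Mul(-1, Rational(-18679, 63960))) = Add(192, Rational(18679, 63960)) = Rational(12298999, 63960)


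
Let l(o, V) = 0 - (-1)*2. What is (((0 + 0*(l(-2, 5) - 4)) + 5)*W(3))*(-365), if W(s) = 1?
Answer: -1825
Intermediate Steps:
l(o, V) = 2 (l(o, V) = 0 - 1*(-2) = 0 + 2 = 2)
(((0 + 0*(l(-2, 5) - 4)) + 5)*W(3))*(-365) = (((0 + 0*(2 - 4)) + 5)*1)*(-365) = (((0 + 0*(-2)) + 5)*1)*(-365) = (((0 + 0) + 5)*1)*(-365) = ((0 + 5)*1)*(-365) = (5*1)*(-365) = 5*(-365) = -1825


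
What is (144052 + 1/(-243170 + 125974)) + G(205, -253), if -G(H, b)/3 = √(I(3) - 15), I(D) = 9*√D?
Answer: 16882318191/117196 - 3*√(-15 + 9*√3) ≈ 1.4405e+5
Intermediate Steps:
G(H, b) = -3*√(-15 + 9*√3) (G(H, b) = -3*√(9*√3 - 15) = -3*√(-15 + 9*√3))
(144052 + 1/(-243170 + 125974)) + G(205, -253) = (144052 + 1/(-243170 + 125974)) - 3*√(-15 + 9*√3) = (144052 + 1/(-117196)) - 3*√(-15 + 9*√3) = (144052 - 1/117196) - 3*√(-15 + 9*√3) = 16882318191/117196 - 3*√(-15 + 9*√3)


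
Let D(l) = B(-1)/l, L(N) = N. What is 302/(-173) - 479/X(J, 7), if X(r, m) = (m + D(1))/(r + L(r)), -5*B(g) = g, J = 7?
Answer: -2905781/3114 ≈ -933.13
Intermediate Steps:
B(g) = -g/5
D(l) = 1/(5*l) (D(l) = (-⅕*(-1))/l = 1/(5*l))
X(r, m) = (⅕ + m)/(2*r) (X(r, m) = (m + (⅕)/1)/(r + r) = (m + (⅕)*1)/((2*r)) = (m + ⅕)*(1/(2*r)) = (⅕ + m)*(1/(2*r)) = (⅕ + m)/(2*r))
302/(-173) - 479/X(J, 7) = 302/(-173) - 479*70/(1 + 5*7) = 302*(-1/173) - 479*70/(1 + 35) = -302/173 - 479/((⅒)*(⅐)*36) = -302/173 - 479/18/35 = -302/173 - 479*35/18 = -302/173 - 16765/18 = -2905781/3114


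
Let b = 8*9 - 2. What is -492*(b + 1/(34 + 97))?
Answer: -4512132/131 ≈ -34444.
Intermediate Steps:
b = 70 (b = 72 - 2 = 70)
-492*(b + 1/(34 + 97)) = -492*(70 + 1/(34 + 97)) = -492*(70 + 1/131) = -492*9171/131 = -4512132/131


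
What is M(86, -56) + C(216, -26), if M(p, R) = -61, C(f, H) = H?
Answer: -87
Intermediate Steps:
M(86, -56) + C(216, -26) = -61 - 26 = -87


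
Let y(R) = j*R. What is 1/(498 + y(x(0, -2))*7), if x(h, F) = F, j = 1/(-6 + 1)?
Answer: 5/2504 ≈ 0.0019968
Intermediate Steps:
j = -⅕ (j = 1/(-5) = -⅕ ≈ -0.20000)
y(R) = -R/5
1/(498 + y(x(0, -2))*7) = 1/(498 - ⅕*(-2)*7) = 1/(498 + (⅖)*7) = 1/(498 + 14/5) = 1/(2504/5) = 5/2504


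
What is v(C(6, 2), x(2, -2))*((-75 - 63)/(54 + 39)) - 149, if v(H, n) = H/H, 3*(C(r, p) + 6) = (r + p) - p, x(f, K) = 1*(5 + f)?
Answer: -4665/31 ≈ -150.48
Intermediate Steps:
x(f, K) = 5 + f
C(r, p) = -6 + r/3 (C(r, p) = -6 + ((r + p) - p)/3 = -6 + ((p + r) - p)/3 = -6 + r/3)
v(H, n) = 1
v(C(6, 2), x(2, -2))*((-75 - 63)/(54 + 39)) - 149 = 1*((-75 - 63)/(54 + 39)) - 149 = 1*(-138/93) - 149 = 1*(-138*1/93) - 149 = 1*(-46/31) - 149 = -46/31 - 149 = -4665/31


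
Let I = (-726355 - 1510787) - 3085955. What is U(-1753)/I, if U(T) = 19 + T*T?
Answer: -3073028/5323097 ≈ -0.57730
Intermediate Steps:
I = -5323097 (I = -2237142 - 3085955 = -5323097)
U(T) = 19 + T²
U(-1753)/I = (19 + (-1753)²)/(-5323097) = (19 + 3073009)*(-1/5323097) = 3073028*(-1/5323097) = -3073028/5323097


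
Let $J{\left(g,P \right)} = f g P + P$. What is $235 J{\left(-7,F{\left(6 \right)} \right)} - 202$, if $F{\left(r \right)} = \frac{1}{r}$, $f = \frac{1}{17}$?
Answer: $- \frac{9127}{51} \approx -178.96$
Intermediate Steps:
$f = \frac{1}{17} \approx 0.058824$
$J{\left(g,P \right)} = P + \frac{P g}{17}$ ($J{\left(g,P \right)} = \frac{g}{17} P + P = \frac{P g}{17} + P = P + \frac{P g}{17}$)
$235 J{\left(-7,F{\left(6 \right)} \right)} - 202 = 235 \frac{17 - 7}{17 \cdot 6} - 202 = 235 \cdot \frac{1}{17} \cdot \frac{1}{6} \cdot 10 - 202 = 235 \cdot \frac{5}{51} - 202 = \frac{1175}{51} - 202 = - \frac{9127}{51}$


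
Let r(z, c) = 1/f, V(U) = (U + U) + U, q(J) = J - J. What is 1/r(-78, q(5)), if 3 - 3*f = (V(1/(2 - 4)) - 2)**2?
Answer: -37/12 ≈ -3.0833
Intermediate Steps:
q(J) = 0
V(U) = 3*U (V(U) = 2*U + U = 3*U)
f = -37/12 (f = 1 - (3/(2 - 4) - 2)**2/3 = 1 - (3/(-2) - 2)**2/3 = 1 - (3*(-1/2) - 2)**2/3 = 1 - (-3/2 - 2)**2/3 = 1 - (-7/2)**2/3 = 1 - 1/3*49/4 = 1 - 49/12 = -37/12 ≈ -3.0833)
r(z, c) = -12/37 (r(z, c) = 1/(-37/12) = -12/37)
1/r(-78, q(5)) = 1/(-12/37) = -37/12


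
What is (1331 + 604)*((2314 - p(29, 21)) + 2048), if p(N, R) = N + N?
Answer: 8328240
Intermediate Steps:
p(N, R) = 2*N
(1331 + 604)*((2314 - p(29, 21)) + 2048) = (1331 + 604)*((2314 - 2*29) + 2048) = 1935*((2314 - 1*58) + 2048) = 1935*((2314 - 58) + 2048) = 1935*(2256 + 2048) = 1935*4304 = 8328240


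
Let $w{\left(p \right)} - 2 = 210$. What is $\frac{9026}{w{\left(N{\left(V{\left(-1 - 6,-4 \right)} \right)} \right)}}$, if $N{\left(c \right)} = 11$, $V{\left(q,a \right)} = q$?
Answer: $\frac{4513}{106} \approx 42.575$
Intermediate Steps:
$w{\left(p \right)} = 212$ ($w{\left(p \right)} = 2 + 210 = 212$)
$\frac{9026}{w{\left(N{\left(V{\left(-1 - 6,-4 \right)} \right)} \right)}} = \frac{9026}{212} = 9026 \cdot \frac{1}{212} = \frac{4513}{106}$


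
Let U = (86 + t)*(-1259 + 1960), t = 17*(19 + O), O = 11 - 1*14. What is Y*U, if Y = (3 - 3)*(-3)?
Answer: 0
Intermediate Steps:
O = -3 (O = 11 - 14 = -3)
Y = 0 (Y = 0*(-3) = 0)
t = 272 (t = 17*(19 - 3) = 17*16 = 272)
U = 250958 (U = (86 + 272)*(-1259 + 1960) = 358*701 = 250958)
Y*U = 0*250958 = 0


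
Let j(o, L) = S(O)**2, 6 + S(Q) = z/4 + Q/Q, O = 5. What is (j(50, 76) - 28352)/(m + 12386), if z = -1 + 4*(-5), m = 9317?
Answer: -451951/347248 ≈ -1.3015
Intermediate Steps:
z = -21 (z = -1 - 20 = -21)
S(Q) = -41/4 (S(Q) = -6 + (-21/4 + Q/Q) = -6 + (-21*1/4 + 1) = -6 + (-21/4 + 1) = -6 - 17/4 = -41/4)
j(o, L) = 1681/16 (j(o, L) = (-41/4)**2 = 1681/16)
(j(50, 76) - 28352)/(m + 12386) = (1681/16 - 28352)/(9317 + 12386) = -451951/16/21703 = -451951/16*1/21703 = -451951/347248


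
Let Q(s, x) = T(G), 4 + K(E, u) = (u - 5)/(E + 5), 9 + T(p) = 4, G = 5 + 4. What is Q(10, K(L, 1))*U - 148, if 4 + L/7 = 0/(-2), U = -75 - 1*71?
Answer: 582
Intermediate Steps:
G = 9
U = -146 (U = -75 - 71 = -146)
L = -28 (L = -28 + 7*(0/(-2)) = -28 + 7*(0*(-½)) = -28 + 7*0 = -28 + 0 = -28)
T(p) = -5 (T(p) = -9 + 4 = -5)
K(E, u) = -4 + (-5 + u)/(5 + E) (K(E, u) = -4 + (u - 5)/(E + 5) = -4 + (-5 + u)/(5 + E))
Q(s, x) = -5
Q(10, K(L, 1))*U - 148 = -5*(-146) - 148 = 730 - 148 = 582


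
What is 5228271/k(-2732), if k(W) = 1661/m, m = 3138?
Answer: 16406314398/1661 ≈ 9.8774e+6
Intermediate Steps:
k(W) = 1661/3138
5228271/k(-2732) = 5228271/(1661/3138) = 5228271*(3138/1661) = 16406314398/1661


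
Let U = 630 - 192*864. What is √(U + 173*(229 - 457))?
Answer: I*√204702 ≈ 452.44*I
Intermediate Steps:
U = -165258 (U = 630 - 165888 = -165258)
√(U + 173*(229 - 457)) = √(-165258 + 173*(229 - 457)) = √(-165258 + 173*(-228)) = √(-165258 - 39444) = √(-204702) = I*√204702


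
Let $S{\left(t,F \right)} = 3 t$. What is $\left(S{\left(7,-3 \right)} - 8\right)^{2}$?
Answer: $169$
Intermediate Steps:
$\left(S{\left(7,-3 \right)} - 8\right)^{2} = \left(3 \cdot 7 - 8\right)^{2} = \left(21 - 8\right)^{2} = 13^{2} = 169$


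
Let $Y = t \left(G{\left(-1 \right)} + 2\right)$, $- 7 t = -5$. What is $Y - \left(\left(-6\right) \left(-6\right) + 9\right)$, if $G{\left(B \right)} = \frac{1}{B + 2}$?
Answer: $- \frac{300}{7} \approx -42.857$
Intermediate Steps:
$G{\left(B \right)} = \frac{1}{2 + B}$
$t = \frac{5}{7}$ ($t = \left(- \frac{1}{7}\right) \left(-5\right) = \frac{5}{7} \approx 0.71429$)
$Y = \frac{15}{7}$ ($Y = \frac{5 \left(\frac{1}{2 - 1} + 2\right)}{7} = \frac{5 \left(1^{-1} + 2\right)}{7} = \frac{5 \left(1 + 2\right)}{7} = \frac{5}{7} \cdot 3 = \frac{15}{7} \approx 2.1429$)
$Y - \left(\left(-6\right) \left(-6\right) + 9\right) = \frac{15}{7} - \left(\left(-6\right) \left(-6\right) + 9\right) = \frac{15}{7} - \left(36 + 9\right) = \frac{15}{7} - 45 = - \frac{300}{7}$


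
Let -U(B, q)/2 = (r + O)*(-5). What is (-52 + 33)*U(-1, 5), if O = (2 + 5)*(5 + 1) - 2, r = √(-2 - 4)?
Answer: -7600 - 190*I*√6 ≈ -7600.0 - 465.4*I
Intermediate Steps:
r = I*√6 (r = √(-6) = I*√6 ≈ 2.4495*I)
O = 40 (O = 7*6 - 2 = 42 - 2 = 40)
U(B, q) = 400 + 10*I*√6 (U(B, q) = -2*(I*√6 + 40)*(-5) = -2*(40 + I*√6)*(-5) = -2*(-200 - 5*I*√6) = 400 + 10*I*√6)
(-52 + 33)*U(-1, 5) = (-52 + 33)*(400 + 10*I*√6) = -19*(400 + 10*I*√6) = -7600 - 190*I*√6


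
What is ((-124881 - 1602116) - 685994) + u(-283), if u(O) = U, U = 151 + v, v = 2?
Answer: -2412838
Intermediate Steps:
U = 153 (U = 151 + 2 = 153)
u(O) = 153
((-124881 - 1602116) - 685994) + u(-283) = ((-124881 - 1602116) - 685994) + 153 = (-1726997 - 685994) + 153 = -2412991 + 153 = -2412838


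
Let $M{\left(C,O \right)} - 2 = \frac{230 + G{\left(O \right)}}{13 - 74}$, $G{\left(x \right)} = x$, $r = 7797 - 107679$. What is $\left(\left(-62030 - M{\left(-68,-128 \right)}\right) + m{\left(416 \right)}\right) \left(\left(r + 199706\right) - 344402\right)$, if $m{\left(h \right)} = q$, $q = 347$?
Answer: $\frac{920269482774}{61} \approx 1.5086 \cdot 10^{10}$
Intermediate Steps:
$r = -99882$
$M{\left(C,O \right)} = - \frac{108}{61} - \frac{O}{61}$ ($M{\left(C,O \right)} = 2 + \frac{230 + O}{13 - 74} = 2 + \frac{230 + O}{-61} = 2 + \left(230 + O\right) \left(- \frac{1}{61}\right) = 2 - \left(\frac{230}{61} + \frac{O}{61}\right) = - \frac{108}{61} - \frac{O}{61}$)
$m{\left(h \right)} = 347$
$\left(\left(-62030 - M{\left(-68,-128 \right)}\right) + m{\left(416 \right)}\right) \left(\left(r + 199706\right) - 344402\right) = \left(\left(-62030 - \left(- \frac{108}{61} - - \frac{128}{61}\right)\right) + 347\right) \left(\left(-99882 + 199706\right) - 344402\right) = \left(\left(-62030 - \left(- \frac{108}{61} + \frac{128}{61}\right)\right) + 347\right) \left(99824 - 344402\right) = \left(\left(-62030 - \frac{20}{61}\right) + 347\right) \left(-244578\right) = \left(- \frac{3783850}{61} + 347\right) \left(-244578\right) = \left(- \frac{3762683}{61}\right) \left(-244578\right) = \frac{920269482774}{61}$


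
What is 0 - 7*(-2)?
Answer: 14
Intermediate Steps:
0 - 7*(-2) = 0 + 14 = 14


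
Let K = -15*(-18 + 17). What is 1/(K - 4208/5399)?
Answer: 5399/76777 ≈ 0.070320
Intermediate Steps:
K = 15 (K = -15*(-1) = 15)
1/(K - 4208/5399) = 1/(15 - 4208/5399) = 1/(76777/5399) = 5399/76777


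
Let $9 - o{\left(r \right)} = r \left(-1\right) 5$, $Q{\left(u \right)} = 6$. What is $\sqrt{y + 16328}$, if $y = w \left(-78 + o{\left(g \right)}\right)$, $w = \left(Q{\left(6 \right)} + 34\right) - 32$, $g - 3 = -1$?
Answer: $4 \sqrt{991} \approx 125.92$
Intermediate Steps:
$g = 2$ ($g = 3 - 1 = 2$)
$o{\left(r \right)} = 9 + 5 r$ ($o{\left(r \right)} = 9 - r \left(-1\right) 5 = 9 - - r 5 = 9 - - 5 r = 9 + 5 r$)
$w = 8$ ($w = \left(6 + 34\right) - 32 = 40 - 32 = 8$)
$y = -472$ ($y = 8 \left(-78 + \left(9 + 5 \cdot 2\right)\right) = 8 \left(-78 + \left(9 + 10\right)\right) = 8 \left(-78 + 19\right) = 8 \left(-59\right) = -472$)
$\sqrt{y + 16328} = \sqrt{-472 + 16328} = \sqrt{15856} = 4 \sqrt{991}$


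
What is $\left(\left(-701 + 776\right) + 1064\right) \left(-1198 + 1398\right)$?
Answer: $227800$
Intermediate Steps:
$\left(\left(-701 + 776\right) + 1064\right) \left(-1198 + 1398\right) = \left(75 + 1064\right) 200 = 1139 \cdot 200 = 227800$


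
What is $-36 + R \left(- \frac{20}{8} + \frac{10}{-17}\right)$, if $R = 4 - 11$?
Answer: $- \frac{489}{34} \approx -14.382$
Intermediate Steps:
$R = -7$
$-36 + R \left(- \frac{20}{8} + \frac{10}{-17}\right) = -36 - 7 \left(- \frac{20}{8} + \frac{10}{-17}\right) = -36 - 7 \left(\left(-20\right) \frac{1}{8} + 10 \left(- \frac{1}{17}\right)\right) = -36 - 7 \left(- \frac{5}{2} - \frac{10}{17}\right) = -36 - - \frac{735}{34} = -36 + \frac{735}{34} = - \frac{489}{34}$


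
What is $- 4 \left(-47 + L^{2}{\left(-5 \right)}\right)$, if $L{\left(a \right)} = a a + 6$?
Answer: $-3656$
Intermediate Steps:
$L{\left(a \right)} = 6 + a^{2}$ ($L{\left(a \right)} = a^{2} + 6 = 6 + a^{2}$)
$- 4 \left(-47 + L^{2}{\left(-5 \right)}\right) = - 4 \left(-47 + \left(6 + \left(-5\right)^{2}\right)^{2}\right) = - 4 \left(-47 + \left(6 + 25\right)^{2}\right) = - 4 \left(-47 + 31^{2}\right) = - 4 \left(-47 + 961\right) = \left(-4\right) 914 = -3656$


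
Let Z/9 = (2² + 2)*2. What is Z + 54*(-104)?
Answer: -5508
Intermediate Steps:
Z = 108 (Z = 9*((2² + 2)*2) = 9*((4 + 2)*2) = 9*(6*2) = 9*12 = 108)
Z + 54*(-104) = 108 + 54*(-104) = 108 - 5616 = -5508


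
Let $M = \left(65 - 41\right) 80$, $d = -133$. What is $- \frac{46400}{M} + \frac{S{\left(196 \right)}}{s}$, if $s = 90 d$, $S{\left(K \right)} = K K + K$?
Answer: $- \frac{46841}{1710} \approx -27.392$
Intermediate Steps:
$S{\left(K \right)} = K + K^{2}$ ($S{\left(K \right)} = K^{2} + K = K + K^{2}$)
$s = -11970$ ($s = 90 \left(-133\right) = -11970$)
$M = 1920$ ($M = 24 \cdot 80 = 1920$)
$- \frac{46400}{M} + \frac{S{\left(196 \right)}}{s} = - \frac{46400}{1920} + \frac{196 \left(1 + 196\right)}{-11970} = \left(-46400\right) \frac{1}{1920} + 196 \cdot 197 \left(- \frac{1}{11970}\right) = - \frac{145}{6} + 38612 \left(- \frac{1}{11970}\right) = - \frac{145}{6} - \frac{2758}{855} = - \frac{46841}{1710}$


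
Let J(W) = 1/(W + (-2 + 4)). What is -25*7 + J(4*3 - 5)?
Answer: -1574/9 ≈ -174.89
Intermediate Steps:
J(W) = 1/(2 + W) (J(W) = 1/(W + 2) = 1/(2 + W))
-25*7 + J(4*3 - 5) = -25*7 + 1/(2 + (4*3 - 5)) = -175 + 1/(2 + (12 - 5)) = -175 + 1/(2 + 7) = -175 + 1/9 = -1574/9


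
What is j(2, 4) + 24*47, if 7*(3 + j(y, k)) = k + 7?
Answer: 7886/7 ≈ 1126.6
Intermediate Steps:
j(y, k) = -2 + k/7 (j(y, k) = -3 + (k + 7)/7 = -3 + (7 + k)/7 = -3 + (1 + k/7) = -2 + k/7)
j(2, 4) + 24*47 = (-2 + (⅐)*4) + 24*47 = (-2 + 4/7) + 1128 = -10/7 + 1128 = 7886/7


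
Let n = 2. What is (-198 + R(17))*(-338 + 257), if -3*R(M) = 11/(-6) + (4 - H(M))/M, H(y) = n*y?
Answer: 541989/34 ≈ 15941.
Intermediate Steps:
H(y) = 2*y
R(M) = 11/18 - (4 - 2*M)/(3*M) (R(M) = -(11/(-6) + (4 - 2*M)/M)/3 = -(11*(-⅙) + (4 - 2*M)/M)/3 = -(-11/6 + (4 - 2*M)/M)/3 = 11/18 - (4 - 2*M)/(3*M))
(-198 + R(17))*(-338 + 257) = (-198 + (1/18)*(-24 + 23*17)/17)*(-338 + 257) = (-198 + (1/18)*(1/17)*(-24 + 391))*(-81) = (-198 + (1/18)*(1/17)*367)*(-81) = (-198 + 367/306)*(-81) = -60221/306*(-81) = 541989/34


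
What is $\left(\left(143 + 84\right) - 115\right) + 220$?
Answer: $332$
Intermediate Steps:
$\left(\left(143 + 84\right) - 115\right) + 220 = \left(227 - 115\right) + 220 = 112 + 220 = 332$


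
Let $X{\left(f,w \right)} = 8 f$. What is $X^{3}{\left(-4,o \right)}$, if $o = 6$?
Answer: $-32768$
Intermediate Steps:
$X^{3}{\left(-4,o \right)} = \left(8 \left(-4\right)\right)^{3} = \left(-32\right)^{3} = -32768$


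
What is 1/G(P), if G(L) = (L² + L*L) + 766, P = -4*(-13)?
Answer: 1/6174 ≈ 0.00016197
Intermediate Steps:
P = 52
G(L) = 766 + 2*L² (G(L) = (L² + L²) + 766 = 2*L² + 766 = 766 + 2*L²)
1/G(P) = 1/(766 + 2*52²) = 1/(766 + 2*2704) = 1/(766 + 5408) = 1/6174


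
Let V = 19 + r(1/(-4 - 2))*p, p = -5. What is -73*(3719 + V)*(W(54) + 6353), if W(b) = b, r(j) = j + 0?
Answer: -10492160863/6 ≈ -1.7487e+9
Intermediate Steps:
r(j) = j
V = 119/6 (V = 19 - 5/(-4 - 2) = 19 - 5/(-6) = 19 - ⅙*(-5) = 19 + ⅚ = 119/6 ≈ 19.833)
-73*(3719 + V)*(W(54) + 6353) = -73*(3719 + 119/6)*(54 + 6353) = -1637609*6407/6 = -73*143728231/6 = -10492160863/6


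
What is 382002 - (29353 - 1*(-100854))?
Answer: 251795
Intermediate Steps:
382002 - (29353 - 1*(-100854)) = 382002 - (29353 + 100854) = 382002 - 1*130207 = 382002 - 130207 = 251795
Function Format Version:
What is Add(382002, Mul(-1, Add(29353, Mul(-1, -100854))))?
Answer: 251795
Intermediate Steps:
Add(382002, Mul(-1, Add(29353, Mul(-1, -100854)))) = Add(382002, Mul(-1, Add(29353, 100854))) = Add(382002, Mul(-1, 130207)) = Add(382002, -130207) = 251795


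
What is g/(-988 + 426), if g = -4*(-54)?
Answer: -108/281 ≈ -0.38434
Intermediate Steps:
g = 216 (g = -1*(-216) = 216)
g/(-988 + 426) = 216/(-988 + 426) = 216/(-562) = -1/562*216 = -108/281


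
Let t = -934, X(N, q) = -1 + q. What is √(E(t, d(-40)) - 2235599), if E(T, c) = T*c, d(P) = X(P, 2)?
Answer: I*√2236533 ≈ 1495.5*I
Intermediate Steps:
d(P) = 1 (d(P) = -1 + 2 = 1)
√(E(t, d(-40)) - 2235599) = √(-934*1 - 2235599) = √(-934 - 2235599) = √(-2236533) = I*√2236533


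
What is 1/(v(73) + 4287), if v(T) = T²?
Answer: 1/9616 ≈ 0.00010399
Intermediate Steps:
1/(v(73) + 4287) = 1/(73² + 4287) = 1/(5329 + 4287) = 1/9616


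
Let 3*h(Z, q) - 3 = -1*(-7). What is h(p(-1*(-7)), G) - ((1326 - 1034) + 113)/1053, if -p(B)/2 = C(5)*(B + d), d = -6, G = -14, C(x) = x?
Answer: 115/39 ≈ 2.9487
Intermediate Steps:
p(B) = 60 - 10*B (p(B) = -10*(B - 6) = -10*(-6 + B) = -2*(-30 + 5*B) = 60 - 10*B)
h(Z, q) = 10/3 (h(Z, q) = 1 + (-1*(-7))/3 = 1 + (⅓)*7 = 1 + 7/3 = 10/3)
h(p(-1*(-7)), G) - ((1326 - 1034) + 113)/1053 = 10/3 - ((1326 - 1034) + 113)/1053 = 10/3 - (292 + 113)/1053 = 10/3 - 405/1053 = 10/3 - 1*5/13 = 10/3 - 5/13 = 115/39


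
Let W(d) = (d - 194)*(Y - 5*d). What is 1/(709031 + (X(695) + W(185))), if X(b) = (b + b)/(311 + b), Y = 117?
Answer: 503/360301104 ≈ 1.3961e-6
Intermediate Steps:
X(b) = 2*b/(311 + b) (X(b) = (2*b)/(311 + b) = 2*b/(311 + b))
W(d) = (-194 + d)*(117 - 5*d) (W(d) = (d - 194)*(117 - 5*d) = (-194 + d)*(117 - 5*d))
1/(709031 + (X(695) + W(185))) = 1/(709031 + (2*695/(311 + 695) + (-22698 - 5*185² + 1087*185))) = 1/(709031 + (2*695/1006 + (-22698 - 5*34225 + 201095))) = 1/(709031 + (2*695*(1/1006) + (-22698 - 171125 + 201095))) = 1/(709031 + (695/503 + 7272)) = 1/(709031 + 3658511/503) = 1/(360301104/503) = 503/360301104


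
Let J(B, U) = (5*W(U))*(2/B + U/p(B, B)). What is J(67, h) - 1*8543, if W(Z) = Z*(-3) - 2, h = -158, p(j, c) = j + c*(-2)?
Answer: -194781/67 ≈ -2907.2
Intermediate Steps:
p(j, c) = j - 2*c
W(Z) = -2 - 3*Z (W(Z) = -3*Z - 2 = -2 - 3*Z)
J(B, U) = (-10 - 15*U)*(2/B - U/B) (J(B, U) = (5*(-2 - 3*U))*(2/B + U/(B - 2*B)) = (-10 - 15*U)*(2/B + U/((-B))) = (-10 - 15*U)*(2/B + U*(-1/B)) = (-10 - 15*U)*(2/B - U/B))
J(67, h) - 1*8543 = 5*(-4 - 4*(-158) + 3*(-158)²)/67 - 1*8543 = 5*(1/67)*(-4 + 632 + 3*24964) - 8543 = 5*(1/67)*(-4 + 632 + 74892) - 8543 = 5*(1/67)*75520 - 8543 = 377600/67 - 8543 = -194781/67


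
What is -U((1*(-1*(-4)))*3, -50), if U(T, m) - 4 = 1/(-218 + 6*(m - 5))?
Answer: -2191/548 ≈ -3.9982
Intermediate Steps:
U(T, m) = 4 + 1/(-248 + 6*m) (U(T, m) = 4 + 1/(-218 + 6*(m - 5)) = 4 + 1/(-218 + 6*(-5 + m)) = 4 + 1/(-218 + (-30 + 6*m)) = 4 + 1/(-248 + 6*m))
-U((1*(-1*(-4)))*3, -50) = -(-991 + 24*(-50))/(2*(-124 + 3*(-50))) = -(-991 - 1200)/(2*(-124 - 150)) = -(-2191)/(2*(-274)) = -(-1)*(-2191)/(2*274) = -1*2191/548 = -2191/548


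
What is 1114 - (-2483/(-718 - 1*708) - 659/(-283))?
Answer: 447921189/403558 ≈ 1109.9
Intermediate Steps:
1114 - (-2483/(-718 - 1*708) - 659/(-283)) = 1114 - (-2483/(-718 - 708) - 659*(-1/283)) = 1114 - (-2483/(-1426) + 659/283) = 1114 - (-2483*(-1/1426) + 659/283) = 1114 - (2483/1426 + 659/283) = 1114 - 1*1642423/403558 = 1114 - 1642423/403558 = 447921189/403558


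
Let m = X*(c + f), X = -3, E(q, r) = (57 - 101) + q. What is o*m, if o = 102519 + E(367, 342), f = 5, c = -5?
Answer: 0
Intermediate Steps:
E(q, r) = -44 + q
o = 102842 (o = 102519 + (-44 + 367) = 102519 + 323 = 102842)
m = 0 (m = -3*(-5 + 5) = -3*0 = 0)
o*m = 102842*0 = 0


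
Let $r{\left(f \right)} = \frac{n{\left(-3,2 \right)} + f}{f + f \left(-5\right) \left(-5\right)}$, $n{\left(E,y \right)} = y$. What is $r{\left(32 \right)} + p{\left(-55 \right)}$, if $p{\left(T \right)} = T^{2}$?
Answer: $\frac{1258417}{416} \approx 3025.0$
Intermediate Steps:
$r{\left(f \right)} = \frac{2 + f}{26 f}$ ($r{\left(f \right)} = \frac{2 + f}{f + f \left(-5\right) \left(-5\right)} = \frac{2 + f}{f + - 5 f \left(-5\right)} = \frac{2 + f}{f + 25 f} = \frac{2 + f}{26 f}$)
$r{\left(32 \right)} + p{\left(-55 \right)} = \frac{2 + 32}{26 \cdot 32} + \left(-55\right)^{2} = \frac{1}{26} \cdot \frac{1}{32} \cdot 34 + 3025 = \frac{17}{416} + 3025 = \frac{1258417}{416}$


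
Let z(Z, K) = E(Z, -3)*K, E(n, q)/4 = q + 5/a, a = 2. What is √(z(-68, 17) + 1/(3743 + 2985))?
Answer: I*√457502/116 ≈ 5.8309*I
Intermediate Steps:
E(n, q) = 10 + 4*q (E(n, q) = 4*(q + 5/2) = 4*(5/2 + q) = 10 + 4*q)
z(Z, K) = -2*K (z(Z, K) = (10 + 4*(-3))*K = (10 - 12)*K = -2*K)
√(z(-68, 17) + 1/(3743 + 2985)) = √(-2*17 + 1/(3743 + 2985)) = √(-34 + 1/6728) = √(-228751/6728) = I*√457502/116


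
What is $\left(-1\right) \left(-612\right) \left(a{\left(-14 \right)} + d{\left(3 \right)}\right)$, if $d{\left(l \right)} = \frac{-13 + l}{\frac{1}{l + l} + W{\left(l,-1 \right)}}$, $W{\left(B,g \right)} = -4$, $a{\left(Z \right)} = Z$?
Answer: $- \frac{160344}{23} \approx -6971.5$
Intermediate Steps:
$d{\left(l \right)} = \frac{-13 + l}{-4 + \frac{1}{2 l}}$ ($d{\left(l \right)} = \frac{-13 + l}{\frac{1}{l + l} - 4} = \frac{-13 + l}{\frac{1}{2 l} - 4} = \frac{-13 + l}{-4 + \frac{1}{2 l}}$)
$\left(-1\right) \left(-612\right) \left(a{\left(-14 \right)} + d{\left(3 \right)}\right) = \left(-1\right) \left(-612\right) \left(-14 + 2 \cdot 3 \frac{1}{1 - 24} \left(-13 + 3\right)\right) = 612 \left(-14 + 2 \cdot 3 \frac{1}{1 - 24} \left(-10\right)\right) = 612 \left(-14 + 2 \cdot 3 \frac{1}{-23} \left(-10\right)\right) = 612 \left(-14 + 2 \cdot 3 \left(- \frac{1}{23}\right) \left(-10\right)\right) = 612 \left(-14 + \frac{60}{23}\right) = 612 \left(- \frac{262}{23}\right) = - \frac{160344}{23}$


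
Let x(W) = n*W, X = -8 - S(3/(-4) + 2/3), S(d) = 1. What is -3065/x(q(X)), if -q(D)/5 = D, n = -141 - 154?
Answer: 613/2655 ≈ 0.23089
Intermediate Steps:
X = -9 (X = -8 - 1*1 = -8 - 1 = -9)
n = -295
q(D) = -5*D
x(W) = -295*W
-3065/x(q(X)) = -3065/((-(-1475)*(-9))) = -3065/((-295*45)) = -3065/(-13275) = -3065*(-1/13275) = 613/2655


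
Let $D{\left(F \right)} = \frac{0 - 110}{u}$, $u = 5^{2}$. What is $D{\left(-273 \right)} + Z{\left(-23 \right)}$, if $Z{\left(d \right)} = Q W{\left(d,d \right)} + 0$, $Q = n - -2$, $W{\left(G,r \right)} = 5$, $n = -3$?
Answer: $- \frac{47}{5} \approx -9.4$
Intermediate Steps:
$u = 25$
$Q = -1$ ($Q = -3 - -2 = -3 + 2 = -1$)
$Z{\left(d \right)} = -5$ ($Z{\left(d \right)} = \left(-1\right) 5 + 0 = -5 + 0 = -5$)
$D{\left(F \right)} = - \frac{22}{5}$ ($D{\left(F \right)} = \frac{0 - 110}{25} = \left(0 - 110\right) \frac{1}{25} = \left(-110\right) \frac{1}{25} = - \frac{22}{5}$)
$D{\left(-273 \right)} + Z{\left(-23 \right)} = - \frac{22}{5} - 5 = - \frac{47}{5}$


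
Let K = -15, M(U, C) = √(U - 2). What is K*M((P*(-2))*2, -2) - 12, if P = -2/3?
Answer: -12 - 5*√6 ≈ -24.247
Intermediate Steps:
P = -⅔ (P = -2*⅓ = -⅔ ≈ -0.66667)
M(U, C) = √(-2 + U)
K*M((P*(-2))*2, -2) - 12 = -15*√(-2 - ⅔*(-2)*2) - 12 = -15*√(-2 + (4/3)*2) - 12 = -15*√(-2 + 8/3) - 12 = -5*√6 - 12 = -12 - 5*√6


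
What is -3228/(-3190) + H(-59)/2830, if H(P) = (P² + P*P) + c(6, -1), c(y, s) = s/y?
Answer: 18806093/5416620 ≈ 3.4719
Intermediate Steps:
H(P) = -⅙ + 2*P² (H(P) = (P² + P*P) - 1/6 = (P² + P²) - 1*⅙ = 2*P² - ⅙ = -⅙ + 2*P²)
-3228/(-3190) + H(-59)/2830 = -3228/(-3190) + (-⅙ + 2*(-59)²)/2830 = -3228*(-1/3190) + (-⅙ + 2*3481)*(1/2830) = 1614/1595 + (-⅙ + 6962)*(1/2830) = 1614/1595 + (41771/6)*(1/2830) = 1614/1595 + 41771/16980 = 18806093/5416620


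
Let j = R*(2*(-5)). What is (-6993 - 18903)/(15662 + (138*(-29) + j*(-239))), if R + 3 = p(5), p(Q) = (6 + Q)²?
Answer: -3237/36710 ≈ -0.088178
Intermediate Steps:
R = 118 (R = -3 + (6 + 5)² = -3 + 11² = -3 + 121 = 118)
j = -1180 (j = 118*(2*(-5)) = 118*(-10) = -1180)
(-6993 - 18903)/(15662 + (138*(-29) + j*(-239))) = (-6993 - 18903)/(15662 + (138*(-29) - 1180*(-239))) = -25896/(15662 + (-4002 + 282020)) = -25896/(15662 + 278018) = -25896/293680 = -25896*1/293680 = -3237/36710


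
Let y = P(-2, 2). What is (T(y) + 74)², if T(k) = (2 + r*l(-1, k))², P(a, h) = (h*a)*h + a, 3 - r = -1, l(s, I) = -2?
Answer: 12100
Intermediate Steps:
r = 4 (r = 3 - 1*(-1) = 3 + 1 = 4)
P(a, h) = a + a*h² (P(a, h) = (a*h)*h + a = a*h² + a = a + a*h²)
y = -10 (y = -2*(1 + 2²) = -2*(1 + 4) = -2*5 = -10)
T(k) = 36 (T(k) = (2 + 4*(-2))² = (2 - 8)² = (-6)² = 36)
(T(y) + 74)² = (36 + 74)² = 110² = 12100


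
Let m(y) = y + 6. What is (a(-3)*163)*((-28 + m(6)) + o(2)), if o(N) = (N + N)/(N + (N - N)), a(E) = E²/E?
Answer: 6846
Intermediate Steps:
a(E) = E
o(N) = 2 (o(N) = (2*N)/(N + 0) = (2*N)/N = 2)
m(y) = 6 + y
(a(-3)*163)*((-28 + m(6)) + o(2)) = (-3*163)*((-28 + (6 + 6)) + 2) = -489*((-28 + 12) + 2) = -489*(-16 + 2) = -489*(-14) = 6846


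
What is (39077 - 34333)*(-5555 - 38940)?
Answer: -211084280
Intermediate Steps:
(39077 - 34333)*(-5555 - 38940) = 4744*(-44495) = -211084280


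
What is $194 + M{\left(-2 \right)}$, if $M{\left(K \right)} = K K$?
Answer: $198$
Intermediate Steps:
$M{\left(K \right)} = K^{2}$
$194 + M{\left(-2 \right)} = 194 + \left(-2\right)^{2} = 194 + 4 = 198$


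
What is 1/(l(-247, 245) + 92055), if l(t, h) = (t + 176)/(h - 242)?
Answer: 3/276094 ≈ 1.0866e-5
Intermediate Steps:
l(t, h) = (176 + t)/(-242 + h)
1/(l(-247, 245) + 92055) = 1/((176 - 247)/(-242 + 245) + 92055) = 1/(-71/3 + 92055) = 1/(276094/3) = 3/276094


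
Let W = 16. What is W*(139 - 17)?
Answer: 1952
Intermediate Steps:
W*(139 - 17) = 16*(139 - 17) = 16*122 = 1952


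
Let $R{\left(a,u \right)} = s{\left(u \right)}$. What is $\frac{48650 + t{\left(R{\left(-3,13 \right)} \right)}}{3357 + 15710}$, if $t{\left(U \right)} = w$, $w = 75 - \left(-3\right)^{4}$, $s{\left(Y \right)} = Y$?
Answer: $\frac{48644}{19067} \approx 2.5512$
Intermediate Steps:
$R{\left(a,u \right)} = u$
$w = -6$ ($w = 75 - 81 = -6$)
$t{\left(U \right)} = -6$
$\frac{48650 + t{\left(R{\left(-3,13 \right)} \right)}}{3357 + 15710} = \frac{48650 - 6}{3357 + 15710} = \frac{48644}{19067}$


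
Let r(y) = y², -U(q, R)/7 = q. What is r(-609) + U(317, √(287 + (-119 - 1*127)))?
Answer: 368662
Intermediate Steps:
U(q, R) = -7*q
r(-609) + U(317, √(287 + (-119 - 1*127))) = (-609)² - 7*317 = 370881 - 2219 = 368662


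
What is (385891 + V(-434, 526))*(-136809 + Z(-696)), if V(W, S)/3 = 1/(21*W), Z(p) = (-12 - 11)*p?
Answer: -141619464662457/3038 ≈ -4.6616e+10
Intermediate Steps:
Z(p) = -23*p
V(W, S) = 1/(7*W) (V(W, S) = 3/((21*W)) = 3*(1/(21*W)) = 1/(7*W))
(385891 + V(-434, 526))*(-136809 + Z(-696)) = (385891 + (⅐)/(-434))*(-136809 - 23*(-696)) = (385891 + (⅐)*(-1/434))*(-136809 + 16008) = (385891 - 1/3038)*(-120801) = (1172336857/3038)*(-120801) = -141619464662457/3038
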